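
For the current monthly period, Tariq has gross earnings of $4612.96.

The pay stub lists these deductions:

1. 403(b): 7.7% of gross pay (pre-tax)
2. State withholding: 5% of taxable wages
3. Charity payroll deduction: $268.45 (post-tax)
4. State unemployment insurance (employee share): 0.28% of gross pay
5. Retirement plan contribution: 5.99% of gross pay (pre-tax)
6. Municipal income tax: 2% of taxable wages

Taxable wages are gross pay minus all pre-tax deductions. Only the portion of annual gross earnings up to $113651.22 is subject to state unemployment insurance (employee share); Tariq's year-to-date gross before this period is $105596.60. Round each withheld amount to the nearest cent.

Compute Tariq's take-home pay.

403(b): $4612.96 × 0.077 = $355.20
Retirement plan contribution: $4612.96 × 0.0599 = $276.32
Pre-tax total = $355.20 + $276.32 = $631.52
Taxable wages = $4612.96 − $631.52 = $3981.44
State withholding: $3981.44 × 0.05 = $199.07
Municipal income tax: $3981.44 × 0.02 = $79.63
State unemployment insurance (employee share): cap not yet reached, full $4612.96 is subject → $4612.96 × 0.0028 = $12.92
Charity payroll deduction: $268.45
Total deductions = $355.20 + $276.32 + $199.07 + $79.63 + $12.92 + $268.45 = $1191.59
Net pay = $4612.96 − $1191.59 = $3421.37

$3421.37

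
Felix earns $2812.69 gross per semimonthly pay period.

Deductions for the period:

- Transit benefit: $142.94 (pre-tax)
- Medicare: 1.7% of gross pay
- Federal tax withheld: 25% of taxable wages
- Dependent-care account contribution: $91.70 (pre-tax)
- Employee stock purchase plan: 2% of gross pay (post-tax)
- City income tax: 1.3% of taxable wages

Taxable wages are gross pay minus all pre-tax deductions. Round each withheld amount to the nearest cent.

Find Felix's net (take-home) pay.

Transit benefit: $142.94
Dependent-care account contribution: $91.70
Pre-tax total = $142.94 + $91.70 = $234.64
Taxable wages = $2812.69 − $234.64 = $2578.05
Federal tax withheld: $2578.05 × 0.25 = $644.51
City income tax: $2578.05 × 0.013 = $33.51
Medicare: $2812.69 × 0.017 = $47.82
Employee stock purchase plan: $2812.69 × 0.02 = $56.25
Total deductions = $142.94 + $91.70 + $644.51 + $33.51 + $47.82 + $56.25 = $1016.73
Net pay = $2812.69 − $1016.73 = $1795.96

$1795.96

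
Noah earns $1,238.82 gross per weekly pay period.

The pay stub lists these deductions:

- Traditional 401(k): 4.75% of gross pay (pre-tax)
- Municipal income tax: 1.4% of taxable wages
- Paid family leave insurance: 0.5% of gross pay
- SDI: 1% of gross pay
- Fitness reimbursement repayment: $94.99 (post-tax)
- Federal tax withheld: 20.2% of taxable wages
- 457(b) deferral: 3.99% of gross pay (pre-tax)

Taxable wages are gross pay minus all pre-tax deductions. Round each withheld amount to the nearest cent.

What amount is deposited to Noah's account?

Traditional 401(k): $1,238.82 × 0.0475 = $58.84
457(b) deferral: $1,238.82 × 0.0399 = $49.43
Pre-tax total = $58.84 + $49.43 = $108.27
Taxable wages = $1,238.82 − $108.27 = $1,130.55
Federal tax withheld: $1,130.55 × 0.202 = $228.37
Municipal income tax: $1,130.55 × 0.014 = $15.83
Paid family leave insurance: $1,238.82 × 0.005 = $6.19
SDI: $1,238.82 × 0.01 = $12.39
Fitness reimbursement repayment: $94.99
Total deductions = $58.84 + $49.43 + $228.37 + $15.83 + $6.19 + $12.39 + $94.99 = $466.04
Net pay = $1,238.82 − $466.04 = $772.78

$772.78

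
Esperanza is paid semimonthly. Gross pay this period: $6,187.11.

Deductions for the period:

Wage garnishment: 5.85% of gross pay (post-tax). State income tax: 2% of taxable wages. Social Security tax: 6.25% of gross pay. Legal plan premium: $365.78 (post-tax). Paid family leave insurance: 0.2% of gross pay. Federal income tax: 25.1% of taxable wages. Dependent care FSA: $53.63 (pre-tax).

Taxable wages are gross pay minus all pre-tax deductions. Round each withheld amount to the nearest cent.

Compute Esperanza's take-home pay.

$3,344.52

Dependent care FSA: $53.63
Taxable wages = $6,187.11 − $53.63 = $6,133.48
State income tax: $6,133.48 × 0.02 = $122.67
Federal income tax: $6,133.48 × 0.251 = $1,539.50
Paid family leave insurance: $6,187.11 × 0.002 = $12.37
Social Security tax: $6,187.11 × 0.0625 = $386.69
Legal plan premium: $365.78
Wage garnishment: $6,187.11 × 0.0585 = $361.95
Total deductions = $53.63 + $122.67 + $1,539.50 + $12.37 + $386.69 + $365.78 + $361.95 = $2,842.59
Net pay = $6,187.11 − $2,842.59 = $3,344.52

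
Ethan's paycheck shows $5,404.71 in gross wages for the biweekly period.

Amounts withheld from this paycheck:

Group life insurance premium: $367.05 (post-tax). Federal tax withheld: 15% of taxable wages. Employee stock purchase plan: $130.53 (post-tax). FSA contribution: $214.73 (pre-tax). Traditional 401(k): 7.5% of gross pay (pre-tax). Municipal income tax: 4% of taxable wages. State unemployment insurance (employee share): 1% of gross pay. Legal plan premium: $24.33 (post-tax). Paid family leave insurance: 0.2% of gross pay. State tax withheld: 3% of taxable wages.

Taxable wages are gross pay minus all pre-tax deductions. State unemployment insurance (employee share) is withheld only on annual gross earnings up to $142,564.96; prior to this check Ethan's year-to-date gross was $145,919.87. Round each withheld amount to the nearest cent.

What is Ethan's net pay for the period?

$3,199.29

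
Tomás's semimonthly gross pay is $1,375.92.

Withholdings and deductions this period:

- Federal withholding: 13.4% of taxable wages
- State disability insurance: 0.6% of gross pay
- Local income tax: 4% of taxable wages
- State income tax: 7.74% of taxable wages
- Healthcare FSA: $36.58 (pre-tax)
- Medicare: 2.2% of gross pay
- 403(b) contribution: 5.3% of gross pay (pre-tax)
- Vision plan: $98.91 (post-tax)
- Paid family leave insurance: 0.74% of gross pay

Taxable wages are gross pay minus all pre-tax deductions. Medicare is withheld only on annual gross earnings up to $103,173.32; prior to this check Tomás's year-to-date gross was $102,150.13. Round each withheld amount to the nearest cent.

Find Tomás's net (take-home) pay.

$808.18

403(b) contribution: $1,375.92 × 0.053 = $72.92
Healthcare FSA: $36.58
Pre-tax total = $72.92 + $36.58 = $109.50
Taxable wages = $1,375.92 − $109.50 = $1,266.42
Federal withholding: $1,266.42 × 0.134 = $169.70
Local income tax: $1,266.42 × 0.04 = $50.66
State income tax: $1,266.42 × 0.0774 = $98.02
Paid family leave insurance: $1,375.92 × 0.0074 = $10.18
State disability insurance: $1,375.92 × 0.006 = $8.26
Medicare: only $103,173.32 − $102,150.13 = $1,023.19 of this check is subject → $1,023.19 × 0.022 = $22.51
Vision plan: $98.91
Total deductions = $72.92 + $36.58 + $169.70 + $50.66 + $98.02 + $10.18 + $8.26 + $22.51 + $98.91 = $567.74
Net pay = $1,375.92 − $567.74 = $808.18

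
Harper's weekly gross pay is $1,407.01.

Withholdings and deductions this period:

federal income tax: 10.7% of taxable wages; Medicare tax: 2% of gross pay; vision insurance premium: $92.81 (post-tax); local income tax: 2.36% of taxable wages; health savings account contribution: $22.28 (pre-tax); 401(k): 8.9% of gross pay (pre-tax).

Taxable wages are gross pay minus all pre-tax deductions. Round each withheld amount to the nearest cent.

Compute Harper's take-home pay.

Health savings account contribution: $22.28
401(k): $1,407.01 × 0.089 = $125.22
Pre-tax total = $22.28 + $125.22 = $147.50
Taxable wages = $1,407.01 − $147.50 = $1,259.51
Local income tax: $1,259.51 × 0.0236 = $29.72
Federal income tax: $1,259.51 × 0.107 = $134.77
Medicare tax: $1,407.01 × 0.02 = $28.14
Vision insurance premium: $92.81
Total deductions = $22.28 + $125.22 + $29.72 + $134.77 + $28.14 + $92.81 = $432.94
Net pay = $1,407.01 − $432.94 = $974.07

$974.07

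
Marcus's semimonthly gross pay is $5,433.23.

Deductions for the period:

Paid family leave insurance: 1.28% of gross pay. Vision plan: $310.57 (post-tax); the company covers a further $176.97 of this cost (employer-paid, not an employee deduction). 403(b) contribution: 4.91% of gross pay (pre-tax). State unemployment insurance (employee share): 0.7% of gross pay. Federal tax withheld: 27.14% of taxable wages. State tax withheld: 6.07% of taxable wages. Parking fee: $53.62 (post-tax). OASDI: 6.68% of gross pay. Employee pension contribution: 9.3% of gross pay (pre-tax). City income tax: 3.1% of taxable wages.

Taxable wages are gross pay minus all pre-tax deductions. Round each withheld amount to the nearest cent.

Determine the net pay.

$2,133.99

Employee pension contribution: $5,433.23 × 0.093 = $505.29
403(b) contribution: $5,433.23 × 0.0491 = $266.77
Pre-tax total = $505.29 + $266.77 = $772.06
Taxable wages = $5,433.23 − $772.06 = $4,661.17
Federal tax withheld: $4,661.17 × 0.2714 = $1,265.04
State tax withheld: $4,661.17 × 0.0607 = $282.93
City income tax: $4,661.17 × 0.031 = $144.50
OASDI: $5,433.23 × 0.0668 = $362.94
Paid family leave insurance: $5,433.23 × 0.0128 = $69.55
State unemployment insurance (employee share): $5,433.23 × 0.007 = $38.03
Parking fee: $53.62
Vision plan: $310.57
(Employer's $176.97 toward vision plan is not withheld from the employee.)
Total deductions = $505.29 + $266.77 + $1,265.04 + $282.93 + $144.50 + $362.94 + $69.55 + $38.03 + $53.62 + $310.57 = $3,299.24
Net pay = $5,433.23 − $3,299.24 = $2,133.99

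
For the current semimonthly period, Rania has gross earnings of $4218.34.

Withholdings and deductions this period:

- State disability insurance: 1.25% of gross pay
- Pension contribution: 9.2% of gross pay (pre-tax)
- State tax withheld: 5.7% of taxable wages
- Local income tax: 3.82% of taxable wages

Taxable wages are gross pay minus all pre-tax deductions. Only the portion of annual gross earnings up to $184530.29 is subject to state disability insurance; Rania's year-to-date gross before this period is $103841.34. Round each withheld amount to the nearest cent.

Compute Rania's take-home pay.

$3412.88

Pension contribution: $4218.34 × 0.092 = $388.09
Taxable wages = $4218.34 − $388.09 = $3830.25
State tax withheld: $3830.25 × 0.057 = $218.32
Local income tax: $3830.25 × 0.0382 = $146.32
State disability insurance: cap not yet reached, full $4218.34 is subject → $4218.34 × 0.0125 = $52.73
Total deductions = $388.09 + $218.32 + $146.32 + $52.73 = $805.46
Net pay = $4218.34 − $805.46 = $3412.88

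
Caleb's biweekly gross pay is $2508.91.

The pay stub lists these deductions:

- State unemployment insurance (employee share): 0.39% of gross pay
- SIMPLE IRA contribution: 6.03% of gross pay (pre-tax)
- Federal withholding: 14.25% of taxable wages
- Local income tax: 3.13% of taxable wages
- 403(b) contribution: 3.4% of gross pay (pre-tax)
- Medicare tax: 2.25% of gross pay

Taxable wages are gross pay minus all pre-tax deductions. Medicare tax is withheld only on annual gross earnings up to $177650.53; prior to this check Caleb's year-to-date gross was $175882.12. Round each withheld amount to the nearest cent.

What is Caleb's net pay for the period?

SIMPLE IRA contribution: $2508.91 × 0.0603 = $151.29
403(b) contribution: $2508.91 × 0.034 = $85.30
Pre-tax total = $151.29 + $85.30 = $236.59
Taxable wages = $2508.91 − $236.59 = $2272.32
Local income tax: $2272.32 × 0.0313 = $71.12
Federal withholding: $2272.32 × 0.1425 = $323.81
Medicare tax: only $177650.53 − $175882.12 = $1768.41 of this check is subject → $1768.41 × 0.0225 = $39.79
State unemployment insurance (employee share): $2508.91 × 0.0039 = $9.78
Total deductions = $151.29 + $85.30 + $71.12 + $323.81 + $39.79 + $9.78 = $681.09
Net pay = $2508.91 − $681.09 = $1827.82

$1827.82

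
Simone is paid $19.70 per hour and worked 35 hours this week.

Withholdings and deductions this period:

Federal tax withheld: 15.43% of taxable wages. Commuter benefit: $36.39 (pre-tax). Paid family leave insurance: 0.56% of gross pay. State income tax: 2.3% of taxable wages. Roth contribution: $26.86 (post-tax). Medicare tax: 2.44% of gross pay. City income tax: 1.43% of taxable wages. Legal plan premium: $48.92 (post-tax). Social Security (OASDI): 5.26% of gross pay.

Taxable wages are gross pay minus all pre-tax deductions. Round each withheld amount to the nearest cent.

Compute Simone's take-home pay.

Gross pay: 35 × $19.70 = $689.50
Commuter benefit: $36.39
Taxable wages = $689.50 − $36.39 = $653.11
City income tax: $653.11 × 0.0143 = $9.34
Federal tax withheld: $653.11 × 0.1543 = $100.77
State income tax: $653.11 × 0.023 = $15.02
Social Security (OASDI): $689.50 × 0.0526 = $36.27
Medicare tax: $689.50 × 0.0244 = $16.82
Paid family leave insurance: $689.50 × 0.0056 = $3.86
Legal plan premium: $48.92
Roth contribution: $26.86
Total deductions = $36.39 + $9.34 + $100.77 + $15.02 + $36.27 + $16.82 + $3.86 + $48.92 + $26.86 = $294.25
Net pay = $689.50 − $294.25 = $395.25

$395.25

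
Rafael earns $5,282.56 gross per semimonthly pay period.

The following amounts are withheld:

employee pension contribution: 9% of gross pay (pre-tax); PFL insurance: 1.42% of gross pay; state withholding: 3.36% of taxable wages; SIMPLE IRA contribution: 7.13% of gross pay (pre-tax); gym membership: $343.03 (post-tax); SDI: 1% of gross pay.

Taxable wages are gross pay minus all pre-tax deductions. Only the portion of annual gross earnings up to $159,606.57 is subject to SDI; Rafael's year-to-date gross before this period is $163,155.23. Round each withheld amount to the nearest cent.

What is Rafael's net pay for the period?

$3,863.58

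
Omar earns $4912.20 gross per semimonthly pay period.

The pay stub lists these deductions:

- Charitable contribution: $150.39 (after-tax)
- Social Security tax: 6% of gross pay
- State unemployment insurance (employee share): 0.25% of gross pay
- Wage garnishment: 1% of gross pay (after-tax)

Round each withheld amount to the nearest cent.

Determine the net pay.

$4405.68

State unemployment insurance (employee share): $4912.20 × 0.0025 = $12.28
Social Security tax: $4912.20 × 0.06 = $294.73
Wage garnishment: $4912.20 × 0.01 = $49.12
Charitable contribution: $150.39
Total deductions = $12.28 + $294.73 + $49.12 + $150.39 = $506.52
Net pay = $4912.20 − $506.52 = $4405.68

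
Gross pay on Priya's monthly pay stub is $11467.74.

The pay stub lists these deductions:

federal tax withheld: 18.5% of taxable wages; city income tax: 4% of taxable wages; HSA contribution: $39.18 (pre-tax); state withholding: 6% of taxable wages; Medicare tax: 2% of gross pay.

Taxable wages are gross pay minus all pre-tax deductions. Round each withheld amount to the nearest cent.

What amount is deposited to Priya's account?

HSA contribution: $39.18
Taxable wages = $11467.74 − $39.18 = $11428.56
Federal tax withheld: $11428.56 × 0.185 = $2114.28
State withholding: $11428.56 × 0.06 = $685.71
City income tax: $11428.56 × 0.04 = $457.14
Medicare tax: $11467.74 × 0.02 = $229.35
Total deductions = $39.18 + $2114.28 + $685.71 + $457.14 + $229.35 = $3525.66
Net pay = $11467.74 − $3525.66 = $7942.08

$7942.08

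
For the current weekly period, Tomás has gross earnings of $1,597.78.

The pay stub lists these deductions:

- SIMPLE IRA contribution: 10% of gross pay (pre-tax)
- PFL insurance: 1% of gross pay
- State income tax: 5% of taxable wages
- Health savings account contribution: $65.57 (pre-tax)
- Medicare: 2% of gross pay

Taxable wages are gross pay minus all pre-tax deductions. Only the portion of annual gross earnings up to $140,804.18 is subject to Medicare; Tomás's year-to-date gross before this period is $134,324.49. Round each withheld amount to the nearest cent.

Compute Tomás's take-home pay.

Health savings account contribution: $65.57
SIMPLE IRA contribution: $1,597.78 × 0.1 = $159.78
Pre-tax total = $65.57 + $159.78 = $225.35
Taxable wages = $1,597.78 − $225.35 = $1,372.43
State income tax: $1,372.43 × 0.05 = $68.62
Medicare: cap not yet reached, full $1,597.78 is subject → $1,597.78 × 0.02 = $31.96
PFL insurance: $1,597.78 × 0.01 = $15.98
Total deductions = $65.57 + $159.78 + $68.62 + $31.96 + $15.98 = $341.91
Net pay = $1,597.78 − $341.91 = $1,255.87

$1,255.87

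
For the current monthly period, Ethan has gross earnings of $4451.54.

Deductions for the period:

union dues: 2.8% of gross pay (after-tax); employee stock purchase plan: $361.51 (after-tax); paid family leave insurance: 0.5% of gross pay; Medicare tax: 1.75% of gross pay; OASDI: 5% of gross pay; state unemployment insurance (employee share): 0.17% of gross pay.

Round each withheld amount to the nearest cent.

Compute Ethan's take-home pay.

$3635.08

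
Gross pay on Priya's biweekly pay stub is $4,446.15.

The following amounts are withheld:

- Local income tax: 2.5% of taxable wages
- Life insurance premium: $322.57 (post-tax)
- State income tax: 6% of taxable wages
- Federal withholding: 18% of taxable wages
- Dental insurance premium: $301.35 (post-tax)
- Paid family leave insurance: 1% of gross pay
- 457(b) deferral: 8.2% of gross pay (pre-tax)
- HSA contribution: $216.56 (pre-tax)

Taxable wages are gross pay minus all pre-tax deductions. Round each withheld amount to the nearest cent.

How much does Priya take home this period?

$2,172.40

HSA contribution: $216.56
457(b) deferral: $4,446.15 × 0.082 = $364.58
Pre-tax total = $216.56 + $364.58 = $581.14
Taxable wages = $4,446.15 − $581.14 = $3,865.01
Local income tax: $3,865.01 × 0.025 = $96.63
State income tax: $3,865.01 × 0.06 = $231.90
Federal withholding: $3,865.01 × 0.18 = $695.70
Paid family leave insurance: $4,446.15 × 0.01 = $44.46
Life insurance premium: $322.57
Dental insurance premium: $301.35
Total deductions = $216.56 + $364.58 + $96.63 + $231.90 + $695.70 + $44.46 + $322.57 + $301.35 = $2,273.75
Net pay = $4,446.15 − $2,273.75 = $2,172.40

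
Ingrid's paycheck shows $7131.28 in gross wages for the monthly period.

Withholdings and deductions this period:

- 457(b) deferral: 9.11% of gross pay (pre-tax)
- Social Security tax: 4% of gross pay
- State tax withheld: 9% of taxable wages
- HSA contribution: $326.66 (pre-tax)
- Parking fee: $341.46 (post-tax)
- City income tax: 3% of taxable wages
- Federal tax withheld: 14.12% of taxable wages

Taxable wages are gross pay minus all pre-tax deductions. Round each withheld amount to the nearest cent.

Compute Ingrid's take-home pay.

$3920.57

HSA contribution: $326.66
457(b) deferral: $7131.28 × 0.0911 = $649.66
Pre-tax total = $326.66 + $649.66 = $976.32
Taxable wages = $7131.28 − $976.32 = $6154.96
State tax withheld: $6154.96 × 0.09 = $553.95
City income tax: $6154.96 × 0.03 = $184.65
Federal tax withheld: $6154.96 × 0.1412 = $869.08
Social Security tax: $7131.28 × 0.04 = $285.25
Parking fee: $341.46
Total deductions = $326.66 + $649.66 + $553.95 + $184.65 + $869.08 + $285.25 + $341.46 = $3210.71
Net pay = $7131.28 − $3210.71 = $3920.57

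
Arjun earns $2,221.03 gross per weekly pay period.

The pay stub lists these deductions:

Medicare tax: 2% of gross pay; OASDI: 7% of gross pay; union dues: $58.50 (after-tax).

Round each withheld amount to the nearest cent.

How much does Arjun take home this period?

$1,962.64

OASDI: $2,221.03 × 0.07 = $155.47
Medicare tax: $2,221.03 × 0.02 = $44.42
Union dues: $58.50
Total deductions = $155.47 + $44.42 + $58.50 = $258.39
Net pay = $2,221.03 − $258.39 = $1,962.64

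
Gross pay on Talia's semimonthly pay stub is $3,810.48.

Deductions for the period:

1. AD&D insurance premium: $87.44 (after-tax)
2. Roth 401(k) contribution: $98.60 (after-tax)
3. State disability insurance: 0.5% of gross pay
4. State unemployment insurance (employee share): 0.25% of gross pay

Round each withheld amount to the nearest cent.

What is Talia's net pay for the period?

State unemployment insurance (employee share): $3,810.48 × 0.0025 = $9.53
State disability insurance: $3,810.48 × 0.005 = $19.05
AD&D insurance premium: $87.44
Roth 401(k) contribution: $98.60
Total deductions = $9.53 + $19.05 + $87.44 + $98.60 = $214.62
Net pay = $3,810.48 − $214.62 = $3,595.86

$3,595.86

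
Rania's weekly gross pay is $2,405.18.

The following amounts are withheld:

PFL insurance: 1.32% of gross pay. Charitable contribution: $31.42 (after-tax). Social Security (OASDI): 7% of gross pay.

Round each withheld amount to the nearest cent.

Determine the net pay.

Social Security (OASDI): $2,405.18 × 0.07 = $168.36
PFL insurance: $2,405.18 × 0.0132 = $31.75
Charitable contribution: $31.42
Total deductions = $168.36 + $31.75 + $31.42 = $231.53
Net pay = $2,405.18 − $231.53 = $2,173.65

$2,173.65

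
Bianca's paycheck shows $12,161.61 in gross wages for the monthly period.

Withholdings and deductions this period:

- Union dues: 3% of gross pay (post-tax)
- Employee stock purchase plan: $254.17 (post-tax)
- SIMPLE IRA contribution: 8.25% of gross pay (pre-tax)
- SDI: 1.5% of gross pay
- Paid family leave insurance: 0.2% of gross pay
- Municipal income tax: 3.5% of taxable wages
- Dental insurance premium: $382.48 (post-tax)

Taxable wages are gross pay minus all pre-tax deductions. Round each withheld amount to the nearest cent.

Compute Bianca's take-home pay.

SIMPLE IRA contribution: $12,161.61 × 0.0825 = $1,003.33
Taxable wages = $12,161.61 − $1,003.33 = $11,158.28
Municipal income tax: $11,158.28 × 0.035 = $390.54
SDI: $12,161.61 × 0.015 = $182.42
Paid family leave insurance: $12,161.61 × 0.002 = $24.32
Dental insurance premium: $382.48
Union dues: $12,161.61 × 0.03 = $364.85
Employee stock purchase plan: $254.17
Total deductions = $1,003.33 + $390.54 + $182.42 + $24.32 + $382.48 + $364.85 + $254.17 = $2,602.11
Net pay = $12,161.61 − $2,602.11 = $9,559.50

$9,559.50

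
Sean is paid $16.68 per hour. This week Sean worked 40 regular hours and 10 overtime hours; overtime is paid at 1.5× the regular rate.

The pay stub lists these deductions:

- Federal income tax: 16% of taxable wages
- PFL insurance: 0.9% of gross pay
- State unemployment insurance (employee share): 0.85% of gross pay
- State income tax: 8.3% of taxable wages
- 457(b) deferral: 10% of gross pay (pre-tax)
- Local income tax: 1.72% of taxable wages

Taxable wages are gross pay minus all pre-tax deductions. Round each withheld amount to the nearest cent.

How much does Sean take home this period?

$594.76

Regular pay: 40 × $16.68 = $667.20
Overtime pay: 10 × $16.68 × 1.5 = $250.20
Gross pay = $667.20 + $250.20 = $917.40
457(b) deferral: $917.40 × 0.1 = $91.74
Taxable wages = $917.40 − $91.74 = $825.66
Federal income tax: $825.66 × 0.16 = $132.11
Local income tax: $825.66 × 0.0172 = $14.20
State income tax: $825.66 × 0.083 = $68.53
PFL insurance: $917.40 × 0.009 = $8.26
State unemployment insurance (employee share): $917.40 × 0.0085 = $7.80
Total deductions = $91.74 + $132.11 + $14.20 + $68.53 + $8.26 + $7.80 = $322.64
Net pay = $917.40 − $322.64 = $594.76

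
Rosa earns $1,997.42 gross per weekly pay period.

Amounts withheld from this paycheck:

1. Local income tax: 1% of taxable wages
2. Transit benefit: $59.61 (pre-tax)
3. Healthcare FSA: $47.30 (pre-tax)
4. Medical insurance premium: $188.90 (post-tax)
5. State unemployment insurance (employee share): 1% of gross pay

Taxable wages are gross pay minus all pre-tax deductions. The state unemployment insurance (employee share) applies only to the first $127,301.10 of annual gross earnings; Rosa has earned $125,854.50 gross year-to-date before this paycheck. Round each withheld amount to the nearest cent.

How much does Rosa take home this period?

Transit benefit: $59.61
Healthcare FSA: $47.30
Pre-tax total = $59.61 + $47.30 = $106.91
Taxable wages = $1,997.42 − $106.91 = $1,890.51
Local income tax: $1,890.51 × 0.01 = $18.91
State unemployment insurance (employee share): only $127,301.10 − $125,854.50 = $1,446.60 of this check is subject → $1,446.60 × 0.01 = $14.47
Medical insurance premium: $188.90
Total deductions = $59.61 + $47.30 + $18.91 + $14.47 + $188.90 = $329.19
Net pay = $1,997.42 − $329.19 = $1,668.23

$1,668.23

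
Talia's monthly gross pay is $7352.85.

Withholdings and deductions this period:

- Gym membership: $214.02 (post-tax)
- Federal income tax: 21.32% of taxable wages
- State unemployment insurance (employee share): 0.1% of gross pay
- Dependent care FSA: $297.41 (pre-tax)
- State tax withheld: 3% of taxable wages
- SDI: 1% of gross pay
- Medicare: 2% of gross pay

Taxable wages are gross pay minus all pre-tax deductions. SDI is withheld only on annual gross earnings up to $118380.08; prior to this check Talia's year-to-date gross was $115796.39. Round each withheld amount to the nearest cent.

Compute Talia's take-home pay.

Dependent care FSA: $297.41
Taxable wages = $7352.85 − $297.41 = $7055.44
Federal income tax: $7055.44 × 0.2132 = $1504.22
State tax withheld: $7055.44 × 0.03 = $211.66
State unemployment insurance (employee share): $7352.85 × 0.001 = $7.35
Medicare: $7352.85 × 0.02 = $147.06
SDI: only $118380.08 − $115796.39 = $2583.69 of this check is subject → $2583.69 × 0.01 = $25.84
Gym membership: $214.02
Total deductions = $297.41 + $1504.22 + $211.66 + $7.35 + $147.06 + $25.84 + $214.02 = $2407.56
Net pay = $7352.85 − $2407.56 = $4945.29

$4945.29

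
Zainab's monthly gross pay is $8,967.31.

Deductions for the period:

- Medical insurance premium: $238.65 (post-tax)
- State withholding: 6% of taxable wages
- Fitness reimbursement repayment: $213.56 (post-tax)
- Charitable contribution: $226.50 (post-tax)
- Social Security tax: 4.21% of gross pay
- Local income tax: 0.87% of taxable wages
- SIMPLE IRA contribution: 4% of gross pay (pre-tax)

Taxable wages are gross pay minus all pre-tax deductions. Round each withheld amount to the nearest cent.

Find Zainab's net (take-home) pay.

$6,960.98

SIMPLE IRA contribution: $8,967.31 × 0.04 = $358.69
Taxable wages = $8,967.31 − $358.69 = $8,608.62
State withholding: $8,608.62 × 0.06 = $516.52
Local income tax: $8,608.62 × 0.0087 = $74.89
Social Security tax: $8,967.31 × 0.0421 = $377.52
Fitness reimbursement repayment: $213.56
Charitable contribution: $226.50
Medical insurance premium: $238.65
Total deductions = $358.69 + $516.52 + $74.89 + $377.52 + $213.56 + $226.50 + $238.65 = $2,006.33
Net pay = $8,967.31 − $2,006.33 = $6,960.98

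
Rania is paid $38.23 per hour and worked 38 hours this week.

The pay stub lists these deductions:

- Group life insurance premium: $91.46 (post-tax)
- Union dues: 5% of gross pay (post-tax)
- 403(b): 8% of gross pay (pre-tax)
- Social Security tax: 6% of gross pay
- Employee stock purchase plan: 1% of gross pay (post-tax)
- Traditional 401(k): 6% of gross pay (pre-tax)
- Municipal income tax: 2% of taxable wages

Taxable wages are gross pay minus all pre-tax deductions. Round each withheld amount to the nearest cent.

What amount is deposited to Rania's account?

Gross pay: 38 × $38.23 = $1,452.74
Traditional 401(k): $1,452.74 × 0.06 = $87.16
403(b): $1,452.74 × 0.08 = $116.22
Pre-tax total = $87.16 + $116.22 = $203.38
Taxable wages = $1,452.74 − $203.38 = $1,249.36
Municipal income tax: $1,249.36 × 0.02 = $24.99
Social Security tax: $1,452.74 × 0.06 = $87.16
Employee stock purchase plan: $1,452.74 × 0.01 = $14.53
Group life insurance premium: $91.46
Union dues: $1,452.74 × 0.05 = $72.64
Total deductions = $87.16 + $116.22 + $24.99 + $87.16 + $14.53 + $91.46 + $72.64 = $494.16
Net pay = $1,452.74 − $494.16 = $958.58

$958.58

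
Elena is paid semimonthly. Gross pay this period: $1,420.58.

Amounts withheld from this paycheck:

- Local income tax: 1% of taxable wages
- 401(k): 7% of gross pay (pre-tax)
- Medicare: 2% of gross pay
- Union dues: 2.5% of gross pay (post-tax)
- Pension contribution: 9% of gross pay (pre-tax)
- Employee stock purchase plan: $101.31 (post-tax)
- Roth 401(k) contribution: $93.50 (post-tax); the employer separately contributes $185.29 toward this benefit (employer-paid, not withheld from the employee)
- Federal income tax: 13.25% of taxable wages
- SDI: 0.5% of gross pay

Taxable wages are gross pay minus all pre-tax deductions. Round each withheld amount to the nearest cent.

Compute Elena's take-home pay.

401(k): $1,420.58 × 0.07 = $99.44
Pension contribution: $1,420.58 × 0.09 = $127.85
Pre-tax total = $99.44 + $127.85 = $227.29
Taxable wages = $1,420.58 − $227.29 = $1,193.29
Federal income tax: $1,193.29 × 0.1325 = $158.11
Local income tax: $1,193.29 × 0.01 = $11.93
Medicare: $1,420.58 × 0.02 = $28.41
SDI: $1,420.58 × 0.005 = $7.10
Union dues: $1,420.58 × 0.025 = $35.51
Roth 401(k) contribution: $93.50
Employee stock purchase plan: $101.31
(Employer's $185.29 toward Roth 401(k) contribution is not withheld from the employee.)
Total deductions = $99.44 + $127.85 + $158.11 + $11.93 + $28.41 + $7.10 + $35.51 + $93.50 + $101.31 = $663.16
Net pay = $1,420.58 − $663.16 = $757.42

$757.42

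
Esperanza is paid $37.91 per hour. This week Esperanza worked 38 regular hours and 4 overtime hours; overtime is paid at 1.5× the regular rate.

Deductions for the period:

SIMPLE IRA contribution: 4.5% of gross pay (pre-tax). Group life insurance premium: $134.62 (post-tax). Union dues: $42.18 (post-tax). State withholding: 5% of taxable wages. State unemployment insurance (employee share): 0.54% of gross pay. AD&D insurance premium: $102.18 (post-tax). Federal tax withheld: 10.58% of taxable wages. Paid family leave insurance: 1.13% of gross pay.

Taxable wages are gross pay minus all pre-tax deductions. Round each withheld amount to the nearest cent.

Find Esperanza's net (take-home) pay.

$1037.95

Regular pay: 38 × $37.91 = $1440.58
Overtime pay: 4 × $37.91 × 1.5 = $227.46
Gross pay = $1440.58 + $227.46 = $1668.04
SIMPLE IRA contribution: $1668.04 × 0.045 = $75.06
Taxable wages = $1668.04 − $75.06 = $1592.98
Federal tax withheld: $1592.98 × 0.1058 = $168.54
State withholding: $1592.98 × 0.05 = $79.65
Paid family leave insurance: $1668.04 × 0.0113 = $18.85
State unemployment insurance (employee share): $1668.04 × 0.0054 = $9.01
Group life insurance premium: $134.62
AD&D insurance premium: $102.18
Union dues: $42.18
Total deductions = $75.06 + $168.54 + $79.65 + $18.85 + $9.01 + $134.62 + $102.18 + $42.18 = $630.09
Net pay = $1668.04 − $630.09 = $1037.95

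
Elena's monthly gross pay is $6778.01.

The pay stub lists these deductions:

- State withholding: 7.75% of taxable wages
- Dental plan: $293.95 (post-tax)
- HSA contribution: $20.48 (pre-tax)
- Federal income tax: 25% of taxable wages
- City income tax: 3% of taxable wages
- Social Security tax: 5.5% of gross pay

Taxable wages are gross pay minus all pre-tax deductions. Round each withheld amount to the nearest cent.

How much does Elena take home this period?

HSA contribution: $20.48
Taxable wages = $6778.01 − $20.48 = $6757.53
State withholding: $6757.53 × 0.0775 = $523.71
Federal income tax: $6757.53 × 0.25 = $1689.38
City income tax: $6757.53 × 0.03 = $202.73
Social Security tax: $6778.01 × 0.055 = $372.79
Dental plan: $293.95
Total deductions = $20.48 + $523.71 + $1689.38 + $202.73 + $372.79 + $293.95 = $3103.04
Net pay = $6778.01 − $3103.04 = $3674.97

$3674.97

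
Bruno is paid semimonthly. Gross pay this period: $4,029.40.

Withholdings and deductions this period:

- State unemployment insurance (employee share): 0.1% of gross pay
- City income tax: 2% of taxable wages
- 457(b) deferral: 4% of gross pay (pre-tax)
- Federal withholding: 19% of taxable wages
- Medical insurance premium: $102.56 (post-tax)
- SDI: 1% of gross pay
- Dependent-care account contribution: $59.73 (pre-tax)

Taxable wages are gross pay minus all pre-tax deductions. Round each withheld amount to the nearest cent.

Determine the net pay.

$2,861.83

457(b) deferral: $4,029.40 × 0.04 = $161.18
Dependent-care account contribution: $59.73
Pre-tax total = $161.18 + $59.73 = $220.91
Taxable wages = $4,029.40 − $220.91 = $3,808.49
Federal withholding: $3,808.49 × 0.19 = $723.61
City income tax: $3,808.49 × 0.02 = $76.17
SDI: $4,029.40 × 0.01 = $40.29
State unemployment insurance (employee share): $4,029.40 × 0.001 = $4.03
Medical insurance premium: $102.56
Total deductions = $161.18 + $59.73 + $723.61 + $76.17 + $40.29 + $4.03 + $102.56 = $1,167.57
Net pay = $4,029.40 − $1,167.57 = $2,861.83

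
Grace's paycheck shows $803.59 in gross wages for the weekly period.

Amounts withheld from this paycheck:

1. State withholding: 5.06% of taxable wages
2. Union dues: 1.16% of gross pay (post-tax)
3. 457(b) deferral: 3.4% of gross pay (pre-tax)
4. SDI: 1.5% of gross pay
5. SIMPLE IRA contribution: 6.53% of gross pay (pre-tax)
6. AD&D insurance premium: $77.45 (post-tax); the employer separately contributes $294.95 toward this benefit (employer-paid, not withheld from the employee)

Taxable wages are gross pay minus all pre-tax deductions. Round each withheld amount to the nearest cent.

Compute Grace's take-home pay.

457(b) deferral: $803.59 × 0.034 = $27.32
SIMPLE IRA contribution: $803.59 × 0.0653 = $52.47
Pre-tax total = $27.32 + $52.47 = $79.79
Taxable wages = $803.59 − $79.79 = $723.80
State withholding: $723.80 × 0.0506 = $36.62
SDI: $803.59 × 0.015 = $12.05
Union dues: $803.59 × 0.0116 = $9.32
AD&D insurance premium: $77.45
(Employer's $294.95 toward AD&D insurance premium is not withheld from the employee.)
Total deductions = $27.32 + $52.47 + $36.62 + $12.05 + $9.32 + $77.45 = $215.23
Net pay = $803.59 − $215.23 = $588.36

$588.36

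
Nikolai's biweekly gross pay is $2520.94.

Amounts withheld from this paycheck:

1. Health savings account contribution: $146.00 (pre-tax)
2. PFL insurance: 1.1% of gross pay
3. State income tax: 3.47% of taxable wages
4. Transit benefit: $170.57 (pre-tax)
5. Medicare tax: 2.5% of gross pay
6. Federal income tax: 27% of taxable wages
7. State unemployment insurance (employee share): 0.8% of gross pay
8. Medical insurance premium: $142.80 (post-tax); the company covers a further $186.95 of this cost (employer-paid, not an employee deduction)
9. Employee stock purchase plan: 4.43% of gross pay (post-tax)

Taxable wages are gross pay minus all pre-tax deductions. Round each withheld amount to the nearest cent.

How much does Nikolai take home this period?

Health savings account contribution: $146.00
Transit benefit: $170.57
Pre-tax total = $146.00 + $170.57 = $316.57
Taxable wages = $2520.94 − $316.57 = $2204.37
State income tax: $2204.37 × 0.0347 = $76.49
Federal income tax: $2204.37 × 0.27 = $595.18
Medicare tax: $2520.94 × 0.025 = $63.02
PFL insurance: $2520.94 × 0.011 = $27.73
State unemployment insurance (employee share): $2520.94 × 0.008 = $20.17
Medical insurance premium: $142.80
Employee stock purchase plan: $2520.94 × 0.0443 = $111.68
(Employer's $186.95 toward medical insurance premium is not withheld from the employee.)
Total deductions = $146.00 + $170.57 + $76.49 + $595.18 + $63.02 + $27.73 + $20.17 + $142.80 + $111.68 = $1353.64
Net pay = $2520.94 − $1353.64 = $1167.30

$1167.30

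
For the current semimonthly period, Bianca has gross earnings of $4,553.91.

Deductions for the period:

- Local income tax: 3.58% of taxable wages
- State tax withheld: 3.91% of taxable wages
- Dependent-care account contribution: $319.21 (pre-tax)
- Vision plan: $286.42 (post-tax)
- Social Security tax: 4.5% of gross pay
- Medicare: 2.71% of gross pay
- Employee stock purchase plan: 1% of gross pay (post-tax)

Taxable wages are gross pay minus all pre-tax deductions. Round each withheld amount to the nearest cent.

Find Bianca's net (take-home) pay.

Dependent-care account contribution: $319.21
Taxable wages = $4,553.91 − $319.21 = $4,234.70
State tax withheld: $4,234.70 × 0.0391 = $165.58
Local income tax: $4,234.70 × 0.0358 = $151.60
Social Security tax: $4,553.91 × 0.045 = $204.93
Medicare: $4,553.91 × 0.0271 = $123.41
Employee stock purchase plan: $4,553.91 × 0.01 = $45.54
Vision plan: $286.42
Total deductions = $319.21 + $165.58 + $151.60 + $204.93 + $123.41 + $45.54 + $286.42 = $1,296.69
Net pay = $4,553.91 − $1,296.69 = $3,257.22

$3,257.22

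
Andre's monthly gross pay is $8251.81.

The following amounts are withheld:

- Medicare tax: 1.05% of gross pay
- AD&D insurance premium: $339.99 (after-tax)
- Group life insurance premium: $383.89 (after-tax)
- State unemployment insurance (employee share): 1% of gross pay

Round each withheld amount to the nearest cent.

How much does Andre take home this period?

Medicare tax: $8251.81 × 0.0105 = $86.64
State unemployment insurance (employee share): $8251.81 × 0.01 = $82.52
AD&D insurance premium: $339.99
Group life insurance premium: $383.89
Total deductions = $86.64 + $82.52 + $339.99 + $383.89 = $893.04
Net pay = $8251.81 − $893.04 = $7358.77

$7358.77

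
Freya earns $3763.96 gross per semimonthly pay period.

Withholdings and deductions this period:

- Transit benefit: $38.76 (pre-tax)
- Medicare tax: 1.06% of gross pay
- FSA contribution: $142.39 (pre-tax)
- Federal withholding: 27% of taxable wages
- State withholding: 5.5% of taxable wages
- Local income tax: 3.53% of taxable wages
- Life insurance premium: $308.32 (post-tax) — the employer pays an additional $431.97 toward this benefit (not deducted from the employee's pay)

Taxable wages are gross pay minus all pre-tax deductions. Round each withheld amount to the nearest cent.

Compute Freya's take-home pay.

FSA contribution: $142.39
Transit benefit: $38.76
Pre-tax total = $142.39 + $38.76 = $181.15
Taxable wages = $3763.96 − $181.15 = $3582.81
Local income tax: $3582.81 × 0.0353 = $126.47
State withholding: $3582.81 × 0.055 = $197.05
Federal withholding: $3582.81 × 0.27 = $967.36
Medicare tax: $3763.96 × 0.0106 = $39.90
Life insurance premium: $308.32
(Employer's $431.97 toward life insurance premium is not withheld from the employee.)
Total deductions = $142.39 + $38.76 + $126.47 + $197.05 + $967.36 + $39.90 + $308.32 = $1820.25
Net pay = $3763.96 − $1820.25 = $1943.71

$1943.71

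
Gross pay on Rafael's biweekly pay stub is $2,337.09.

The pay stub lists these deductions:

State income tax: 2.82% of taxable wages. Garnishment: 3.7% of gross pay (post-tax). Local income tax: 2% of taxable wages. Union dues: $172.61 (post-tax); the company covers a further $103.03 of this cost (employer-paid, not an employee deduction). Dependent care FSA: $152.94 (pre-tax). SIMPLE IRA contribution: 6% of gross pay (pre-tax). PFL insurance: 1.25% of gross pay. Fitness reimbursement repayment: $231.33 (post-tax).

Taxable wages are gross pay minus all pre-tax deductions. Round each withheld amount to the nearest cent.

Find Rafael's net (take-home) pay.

SIMPLE IRA contribution: $2,337.09 × 0.06 = $140.23
Dependent care FSA: $152.94
Pre-tax total = $140.23 + $152.94 = $293.17
Taxable wages = $2,337.09 − $293.17 = $2,043.92
State income tax: $2,043.92 × 0.0282 = $57.64
Local income tax: $2,043.92 × 0.02 = $40.88
PFL insurance: $2,337.09 × 0.0125 = $29.21
Union dues: $172.61
Garnishment: $2,337.09 × 0.037 = $86.47
Fitness reimbursement repayment: $231.33
(Employer's $103.03 toward union dues is not withheld from the employee.)
Total deductions = $140.23 + $152.94 + $57.64 + $40.88 + $29.21 + $172.61 + $86.47 + $231.33 = $911.31
Net pay = $2,337.09 − $911.31 = $1,425.78

$1,425.78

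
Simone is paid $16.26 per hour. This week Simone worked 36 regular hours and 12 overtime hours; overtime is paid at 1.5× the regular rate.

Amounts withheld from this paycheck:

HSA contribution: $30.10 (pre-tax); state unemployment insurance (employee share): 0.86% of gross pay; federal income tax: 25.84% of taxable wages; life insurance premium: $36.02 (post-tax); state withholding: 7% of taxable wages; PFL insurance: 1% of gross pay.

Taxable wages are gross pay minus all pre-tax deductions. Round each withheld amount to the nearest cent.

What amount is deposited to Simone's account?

Regular pay: 36 × $16.26 = $585.36
Overtime pay: 12 × $16.26 × 1.5 = $292.68
Gross pay = $585.36 + $292.68 = $878.04
HSA contribution: $30.10
Taxable wages = $878.04 − $30.10 = $847.94
Federal income tax: $847.94 × 0.2584 = $219.11
State withholding: $847.94 × 0.07 = $59.36
State unemployment insurance (employee share): $878.04 × 0.0086 = $7.55
PFL insurance: $878.04 × 0.01 = $8.78
Life insurance premium: $36.02
Total deductions = $30.10 + $219.11 + $59.36 + $7.55 + $8.78 + $36.02 = $360.92
Net pay = $878.04 − $360.92 = $517.12

$517.12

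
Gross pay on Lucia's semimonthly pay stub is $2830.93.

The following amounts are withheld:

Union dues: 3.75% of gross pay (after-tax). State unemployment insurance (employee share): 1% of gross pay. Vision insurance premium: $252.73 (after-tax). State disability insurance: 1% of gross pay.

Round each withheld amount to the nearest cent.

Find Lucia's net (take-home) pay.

$2415.42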